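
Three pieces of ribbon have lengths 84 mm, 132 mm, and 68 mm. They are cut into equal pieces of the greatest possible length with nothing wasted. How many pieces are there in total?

Piece length = gcd(84, 132, 68).
84 = 2^2 × 3 × 7
132 = 2^2 × 3 × 11
68 = 2^2 × 17
gcd(84, 132, 68) = 2^2 = 4.
Total pieces = 84/4 + 132/4 + 68/4 = 21 + 33 + 17 = 71.

71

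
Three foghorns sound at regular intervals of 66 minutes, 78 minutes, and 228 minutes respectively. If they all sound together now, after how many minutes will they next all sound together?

32604 minutes

They coincide at every common multiple of the periods; the first is the LCM.
66 = 2 × 3 × 11
78 = 2 × 3 × 13
228 = 2^2 × 3 × 19
LCM(66, 78, 228) = 2^2 × 3 × 11 × 13 × 19 = 32604.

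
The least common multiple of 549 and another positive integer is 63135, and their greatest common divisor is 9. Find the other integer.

gcd × lcm = product of the two integers, so the other integer is (9 × 63135) / 549 = 1035.

1035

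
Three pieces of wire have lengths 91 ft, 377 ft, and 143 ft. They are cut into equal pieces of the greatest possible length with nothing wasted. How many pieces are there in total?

Piece length = gcd(91, 377, 143).
91 = 7 × 13
377 = 13 × 29
143 = 11 × 13
gcd(91, 377, 143) = 13.
Total pieces = 91/13 + 377/13 + 143/13 = 7 + 29 + 11 = 47.

47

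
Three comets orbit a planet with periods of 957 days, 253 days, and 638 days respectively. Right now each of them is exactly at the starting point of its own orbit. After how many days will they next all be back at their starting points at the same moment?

44022 days

We need the least common multiple of the intervals.
957 = 3 × 11 × 29
253 = 11 × 23
638 = 2 × 11 × 29
LCM(957, 253, 638) = 2 × 3 × 11 × 23 × 29 = 44022.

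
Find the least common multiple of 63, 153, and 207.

63 = 3^2 × 7
153 = 3^2 × 17
207 = 3^2 × 23
LCM(63, 153, 207) = 3^2 × 7 × 17 × 23 = 24633.

24633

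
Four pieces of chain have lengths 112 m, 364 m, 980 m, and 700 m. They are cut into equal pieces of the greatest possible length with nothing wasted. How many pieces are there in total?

Piece length = gcd(112, 364, 980, 700).
112 = 2^4 × 7
364 = 2^2 × 7 × 13
980 = 2^2 × 5 × 7^2
700 = 2^2 × 5^2 × 7
gcd(112, 364, 980, 700) = 2^2 × 7 = 28.
Total pieces = 112/28 + 364/28 + 980/28 + 700/28 = 4 + 13 + 35 + 25 = 77.

77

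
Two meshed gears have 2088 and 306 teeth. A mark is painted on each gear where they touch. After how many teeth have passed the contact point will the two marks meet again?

35496 teeth

We need the least common multiple of the intervals.
2088 = 2^3 × 3^2 × 29
306 = 2 × 3^2 × 17
LCM(2088, 306) = 2^3 × 3^2 × 17 × 29 = 35496.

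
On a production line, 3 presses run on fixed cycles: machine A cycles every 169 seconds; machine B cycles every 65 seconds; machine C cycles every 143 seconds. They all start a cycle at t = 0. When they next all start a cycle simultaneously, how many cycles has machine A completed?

All finish a whole number of cycles simultaneously at t = LCM of the periods.
169 = 13^2
65 = 5 × 13
143 = 11 × 13
LCM(169, 65, 143) = 5 × 11 × 13^2 = 9295.
Cycles for period 169: 9295 / 169 = 55.

55 cycles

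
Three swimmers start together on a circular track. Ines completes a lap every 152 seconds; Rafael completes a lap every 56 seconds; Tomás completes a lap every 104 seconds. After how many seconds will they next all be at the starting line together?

They coincide at every common multiple of the periods; the first is the LCM.
152 = 2^3 × 19
56 = 2^3 × 7
104 = 2^3 × 13
LCM(152, 56, 104) = 2^3 × 7 × 13 × 19 = 13832.

13832 seconds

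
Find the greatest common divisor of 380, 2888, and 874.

380 = 2^2 × 5 × 19
2888 = 2^3 × 19^2
874 = 2 × 19 × 23
gcd(380, 2888, 874) = 2 × 19 = 38.

38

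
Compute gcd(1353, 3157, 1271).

41

1353 = 3 × 11 × 41
3157 = 7 × 11 × 41
1271 = 31 × 41
gcd(1353, 3157, 1271) = 41.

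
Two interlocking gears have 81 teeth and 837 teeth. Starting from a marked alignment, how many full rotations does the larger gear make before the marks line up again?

All finish a whole number of cycles simultaneously at t = LCM of the periods.
81 = 3^4
837 = 3^3 × 31
LCM(81, 837) = 3^4 × 31 = 2511.
Rotations for period 837: 2511 / 837 = 3.

3 rotations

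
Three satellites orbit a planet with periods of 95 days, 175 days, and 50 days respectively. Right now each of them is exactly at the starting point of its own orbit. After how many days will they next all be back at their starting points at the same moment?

The first simultaneous occurrence is after LCM of the individual periods.
95 = 5 × 19
175 = 5^2 × 7
50 = 2 × 5^2
LCM(95, 175, 50) = 2 × 5^2 × 7 × 19 = 6650.

6650 days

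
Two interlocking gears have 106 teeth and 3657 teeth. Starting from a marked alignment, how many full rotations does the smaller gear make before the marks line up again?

They are all back at their starting positions together after one LCM of the periods.
106 = 2 × 53
3657 = 3 × 23 × 53
LCM(106, 3657) = 2 × 3 × 23 × 53 = 7314.
Rotations for period 106: 7314 / 106 = 69.

69 rotations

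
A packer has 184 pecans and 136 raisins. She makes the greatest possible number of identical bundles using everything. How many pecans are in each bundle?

23

Number of bundles = gcd(184, 136).
184 = 2^3 × 23
136 = 2^3 × 17
gcd(184, 136) = 2^3 = 8.
pecans per bundle = 184 / 8 = 23.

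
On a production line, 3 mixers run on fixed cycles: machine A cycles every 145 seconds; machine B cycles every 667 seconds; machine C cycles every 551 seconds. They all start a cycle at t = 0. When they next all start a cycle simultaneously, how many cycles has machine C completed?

The first common completion time is the LCM of the periods.
145 = 5 × 29
667 = 23 × 29
551 = 19 × 29
LCM(145, 667, 551) = 5 × 19 × 23 × 29 = 63365.
Cycles for period 551: 63365 / 551 = 115.

115 cycles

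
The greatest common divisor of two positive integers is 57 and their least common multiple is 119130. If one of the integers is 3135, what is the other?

For two integers, gcd × lcm = product, so the other is (57 × 119130) / 3135 = 6790410 / 3135 = 2166.

2166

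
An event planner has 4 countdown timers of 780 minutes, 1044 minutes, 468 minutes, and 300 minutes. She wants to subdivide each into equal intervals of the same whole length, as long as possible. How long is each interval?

The interval must divide each timer length; the longest such is the gcd.
780 = 2^2 × 3 × 5 × 13
1044 = 2^2 × 3^2 × 29
468 = 2^2 × 3^2 × 13
300 = 2^2 × 3 × 5^2
gcd(780, 1044, 468, 300) = 2^2 × 3 = 12.

12 minutes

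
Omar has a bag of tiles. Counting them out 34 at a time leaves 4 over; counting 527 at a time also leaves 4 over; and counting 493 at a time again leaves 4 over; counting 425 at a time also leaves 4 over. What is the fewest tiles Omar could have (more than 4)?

764154

N − 4 must be a common multiple of 34, 527, 493, and 425.
34 = 2 × 17
527 = 17 × 31
493 = 17 × 29
425 = 5^2 × 17
LCM(34, 527, 493, 425) = 2 × 5^2 × 17 × 29 × 31 = 764150.
Smallest N > 4 is LCM + 4 = 764150 + 4 = 764154.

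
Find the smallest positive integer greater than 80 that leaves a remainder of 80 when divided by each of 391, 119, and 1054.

169774

N − 80 must be a common multiple of 391, 119, and 1054.
391 = 17 × 23
119 = 7 × 17
1054 = 2 × 17 × 31
LCM(391, 119, 1054) = 2 × 7 × 17 × 23 × 31 = 169694.
Smallest N > 80 is LCM + 80 = 169694 + 80 = 169774.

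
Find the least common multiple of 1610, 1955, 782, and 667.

793730

1610 = 2 × 5 × 7 × 23
1955 = 5 × 17 × 23
782 = 2 × 17 × 23
667 = 23 × 29
LCM(1610, 1955, 782, 667) = 2 × 5 × 7 × 17 × 23 × 29 = 793730.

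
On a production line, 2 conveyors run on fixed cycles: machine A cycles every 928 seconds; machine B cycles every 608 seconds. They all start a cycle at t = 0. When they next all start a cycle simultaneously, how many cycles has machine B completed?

29 cycles

All finish a whole number of cycles simultaneously at t = LCM of the periods.
928 = 2^5 × 29
608 = 2^5 × 19
LCM(928, 608) = 2^5 × 19 × 29 = 17632.
Cycles for period 608: 17632 / 608 = 29.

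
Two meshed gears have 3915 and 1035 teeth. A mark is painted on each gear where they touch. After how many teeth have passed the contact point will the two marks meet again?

We need the least common multiple of the intervals.
3915 = 3^3 × 5 × 29
1035 = 3^2 × 5 × 23
LCM(3915, 1035) = 3^3 × 5 × 23 × 29 = 90045.

90045 teeth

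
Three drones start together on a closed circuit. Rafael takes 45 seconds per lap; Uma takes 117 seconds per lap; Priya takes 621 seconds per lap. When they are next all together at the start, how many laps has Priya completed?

65 laps

All finish a whole number of cycles simultaneously at t = LCM of the periods.
45 = 3^2 × 5
117 = 3^2 × 13
621 = 3^3 × 23
LCM(45, 117, 621) = 3^3 × 5 × 13 × 23 = 40365.
Laps for period 621: 40365 / 621 = 65.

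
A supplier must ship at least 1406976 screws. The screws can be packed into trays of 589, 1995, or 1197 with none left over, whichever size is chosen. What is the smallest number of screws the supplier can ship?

The number of screws must be a common multiple of 589, 1995, and 1197, so a multiple of their LCM.
589 = 19 × 31
1995 = 3 × 5 × 7 × 19
1197 = 3^2 × 7 × 19
LCM(589, 1995, 1197) = 3^2 × 5 × 7 × 19 × 31 = 185535.
Smallest multiple of 185535 that is ≥ 1406976: ⌈1406976/185535⌉ × 185535 = 8 × 185535 = 1484280.

1484280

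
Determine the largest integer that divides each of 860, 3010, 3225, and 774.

860 = 2^2 × 5 × 43
3010 = 2 × 5 × 7 × 43
3225 = 3 × 5^2 × 43
774 = 2 × 3^2 × 43
gcd(860, 3010, 3225, 774) = 43.

43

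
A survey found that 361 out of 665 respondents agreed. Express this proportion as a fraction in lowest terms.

19/35

361 = 19^2
665 = 5 × 7 × 19
gcd(361, 665) = 19.
Divide numerator and denominator by 19: 361/665 = 19/35.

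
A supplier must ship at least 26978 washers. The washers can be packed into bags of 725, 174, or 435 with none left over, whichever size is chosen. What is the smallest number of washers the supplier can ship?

30450

The number of washers must be a common multiple of 725, 174, and 435, so a multiple of their LCM.
725 = 5^2 × 29
174 = 2 × 3 × 29
435 = 3 × 5 × 29
LCM(725, 174, 435) = 2 × 3 × 5^2 × 29 = 4350.
Smallest multiple of 4350 that is ≥ 26978: ⌈26978/4350⌉ × 4350 = 7 × 4350 = 30450.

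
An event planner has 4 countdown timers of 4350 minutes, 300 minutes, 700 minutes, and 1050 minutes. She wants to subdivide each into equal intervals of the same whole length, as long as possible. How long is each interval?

The interval must divide each timer length; the longest such is the gcd.
4350 = 2 × 3 × 5^2 × 29
300 = 2^2 × 3 × 5^2
700 = 2^2 × 5^2 × 7
1050 = 2 × 3 × 5^2 × 7
gcd(4350, 300, 700, 1050) = 2 × 5^2 = 50.

50 minutes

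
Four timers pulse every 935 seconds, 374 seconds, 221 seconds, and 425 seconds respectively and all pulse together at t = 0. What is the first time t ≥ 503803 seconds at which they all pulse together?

Joint pulses occur at multiples of LCM(935, 374, 221, 425).
935 = 5 × 11 × 17
374 = 2 × 11 × 17
221 = 13 × 17
425 = 5^2 × 17
LCM(935, 374, 221, 425) = 2 × 5^2 × 11 × 13 × 17 = 121550.
Smallest multiple of 121550 that is ≥ 503803: ⌈503803/121550⌉ × 121550 = 5 × 121550 = 607750.

607750 seconds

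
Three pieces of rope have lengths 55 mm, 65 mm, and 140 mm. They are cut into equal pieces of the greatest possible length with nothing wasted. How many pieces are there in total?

Piece length = gcd(55, 65, 140).
55 = 5 × 11
65 = 5 × 13
140 = 2^2 × 5 × 7
gcd(55, 65, 140) = 5.
Total pieces = 55/5 + 65/5 + 140/5 = 11 + 13 + 28 = 52.

52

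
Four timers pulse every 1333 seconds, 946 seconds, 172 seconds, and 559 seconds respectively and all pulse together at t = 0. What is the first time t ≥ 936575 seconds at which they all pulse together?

Joint pulses occur at multiples of LCM(1333, 946, 172, 559).
1333 = 31 × 43
946 = 2 × 11 × 43
172 = 2^2 × 43
559 = 13 × 43
LCM(1333, 946, 172, 559) = 2^2 × 11 × 13 × 31 × 43 = 762476.
Smallest multiple of 762476 that is ≥ 936575: ⌈936575/762476⌉ × 762476 = 2 × 762476 = 1524952.

1524952 seconds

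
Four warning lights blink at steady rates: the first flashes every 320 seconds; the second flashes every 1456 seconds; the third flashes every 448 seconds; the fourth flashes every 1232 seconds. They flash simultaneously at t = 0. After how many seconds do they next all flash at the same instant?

320320 seconds

We need the least common multiple of the intervals.
320 = 2^6 × 5
1456 = 2^4 × 7 × 13
448 = 2^6 × 7
1232 = 2^4 × 7 × 11
LCM(320, 1456, 448, 1232) = 2^6 × 5 × 7 × 11 × 13 = 320320.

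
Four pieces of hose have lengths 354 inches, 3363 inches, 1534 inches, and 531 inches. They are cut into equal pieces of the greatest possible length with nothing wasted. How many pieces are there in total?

98

Piece length = gcd(354, 3363, 1534, 531).
354 = 2 × 3 × 59
3363 = 3 × 19 × 59
1534 = 2 × 13 × 59
531 = 3^2 × 59
gcd(354, 3363, 1534, 531) = 59.
Total pieces = 354/59 + 3363/59 + 1534/59 + 531/59 = 6 + 57 + 26 + 9 = 98.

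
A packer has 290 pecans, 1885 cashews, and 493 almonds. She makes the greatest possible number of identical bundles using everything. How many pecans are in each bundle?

Number of bundles = gcd(290, 1885, 493).
290 = 2 × 5 × 29
1885 = 5 × 13 × 29
493 = 17 × 29
gcd(290, 1885, 493) = 29.
pecans per bundle = 290 / 29 = 10.

10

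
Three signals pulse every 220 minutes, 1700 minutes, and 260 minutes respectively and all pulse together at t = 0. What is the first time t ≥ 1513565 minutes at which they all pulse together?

Joint pulses occur at multiples of LCM(220, 1700, 260).
220 = 2^2 × 5 × 11
1700 = 2^2 × 5^2 × 17
260 = 2^2 × 5 × 13
LCM(220, 1700, 260) = 2^2 × 5^2 × 11 × 13 × 17 = 243100.
Smallest multiple of 243100 that is ≥ 1513565: ⌈1513565/243100⌉ × 243100 = 7 × 243100 = 1701700.

1701700 minutes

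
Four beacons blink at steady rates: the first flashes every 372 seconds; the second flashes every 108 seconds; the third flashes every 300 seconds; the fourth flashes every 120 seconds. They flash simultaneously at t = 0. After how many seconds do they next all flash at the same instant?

The first simultaneous occurrence is after LCM of the individual periods.
372 = 2^2 × 3 × 31
108 = 2^2 × 3^3
300 = 2^2 × 3 × 5^2
120 = 2^3 × 3 × 5
LCM(372, 108, 300, 120) = 2^3 × 3^3 × 5^2 × 31 = 167400.

167400 seconds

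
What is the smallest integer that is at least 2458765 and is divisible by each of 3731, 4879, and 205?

The integer must be a common multiple of 3731, 4879, and 205, so a multiple of their LCM.
3731 = 7 × 13 × 41
4879 = 7 × 17 × 41
205 = 5 × 41
LCM(3731, 4879, 205) = 5 × 7 × 13 × 17 × 41 = 317135.
Smallest multiple of 317135 that is ≥ 2458765: ⌈2458765/317135⌉ × 317135 = 8 × 317135 = 2537080.

2537080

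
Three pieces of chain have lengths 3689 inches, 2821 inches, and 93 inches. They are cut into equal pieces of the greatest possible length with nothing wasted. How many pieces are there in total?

Piece length = gcd(3689, 2821, 93).
3689 = 7 × 17 × 31
2821 = 7 × 13 × 31
93 = 3 × 31
gcd(3689, 2821, 93) = 31.
Total pieces = 3689/31 + 2821/31 + 93/31 = 119 + 91 + 3 = 213.

213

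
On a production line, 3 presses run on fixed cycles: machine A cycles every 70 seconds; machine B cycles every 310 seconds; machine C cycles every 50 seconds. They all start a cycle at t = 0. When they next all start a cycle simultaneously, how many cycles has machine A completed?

The first common completion time is the LCM of the periods.
70 = 2 × 5 × 7
310 = 2 × 5 × 31
50 = 2 × 5^2
LCM(70, 310, 50) = 2 × 5^2 × 7 × 31 = 10850.
Cycles for period 70: 10850 / 70 = 155.

155 cycles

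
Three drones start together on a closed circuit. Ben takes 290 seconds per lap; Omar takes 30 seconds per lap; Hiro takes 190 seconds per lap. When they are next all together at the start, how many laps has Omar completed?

551 laps

They are all back at their starting positions together after one LCM of the periods.
290 = 2 × 5 × 29
30 = 2 × 3 × 5
190 = 2 × 5 × 19
LCM(290, 30, 190) = 2 × 3 × 5 × 19 × 29 = 16530.
Laps for period 30: 16530 / 30 = 551.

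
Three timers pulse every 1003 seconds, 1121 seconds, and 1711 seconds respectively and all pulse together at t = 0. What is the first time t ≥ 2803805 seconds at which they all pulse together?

3315918 seconds

Joint pulses occur at multiples of LCM(1003, 1121, 1711).
1003 = 17 × 59
1121 = 19 × 59
1711 = 29 × 59
LCM(1003, 1121, 1711) = 17 × 19 × 29 × 59 = 552653.
Smallest multiple of 552653 that is ≥ 2803805: ⌈2803805/552653⌉ × 552653 = 6 × 552653 = 3315918.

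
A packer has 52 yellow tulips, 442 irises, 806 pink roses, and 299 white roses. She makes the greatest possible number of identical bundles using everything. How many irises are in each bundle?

Number of bundles = gcd(52, 442, 806, 299).
52 = 2^2 × 13
442 = 2 × 13 × 17
806 = 2 × 13 × 31
299 = 13 × 23
gcd(52, 442, 806, 299) = 13.
irises per bundle = 442 / 13 = 34.

34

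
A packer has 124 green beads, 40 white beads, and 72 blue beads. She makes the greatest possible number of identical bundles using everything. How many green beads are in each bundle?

Number of bundles = gcd(124, 40, 72).
124 = 2^2 × 31
40 = 2^3 × 5
72 = 2^3 × 3^2
gcd(124, 40, 72) = 2^2 = 4.
green beads per bundle = 124 / 4 = 31.

31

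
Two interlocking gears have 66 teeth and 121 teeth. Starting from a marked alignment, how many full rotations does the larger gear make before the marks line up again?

6 rotations

The first common completion time is the LCM of the periods.
66 = 2 × 3 × 11
121 = 11^2
LCM(66, 121) = 2 × 3 × 11^2 = 726.
Rotations for period 121: 726 / 121 = 6.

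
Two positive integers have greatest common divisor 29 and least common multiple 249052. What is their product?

7222508

For any two positive integers, gcd × lcm = product = 29 × 249052 = 7222508.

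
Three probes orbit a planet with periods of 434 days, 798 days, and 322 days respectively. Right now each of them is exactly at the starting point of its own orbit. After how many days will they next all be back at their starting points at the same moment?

568974 days

The first simultaneous occurrence is after LCM of the individual periods.
434 = 2 × 7 × 31
798 = 2 × 3 × 7 × 19
322 = 2 × 7 × 23
LCM(434, 798, 322) = 2 × 3 × 7 × 19 × 23 × 31 = 568974.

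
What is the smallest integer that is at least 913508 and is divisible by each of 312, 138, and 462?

The integer must be a common multiple of 312, 138, and 462, so a multiple of their LCM.
312 = 2^3 × 3 × 13
138 = 2 × 3 × 23
462 = 2 × 3 × 7 × 11
LCM(312, 138, 462) = 2^3 × 3 × 7 × 11 × 13 × 23 = 552552.
Smallest multiple of 552552 that is ≥ 913508: ⌈913508/552552⌉ × 552552 = 2 × 552552 = 1105104.

1105104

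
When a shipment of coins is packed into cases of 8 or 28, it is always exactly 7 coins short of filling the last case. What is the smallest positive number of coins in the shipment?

49

Being 7 short of a full case of size k means N ≡ −7 (mod k), i.e. N + 7 is a multiple of each size.
8 = 2^3
28 = 2^2 × 7
LCM(8, 28) = 2^3 × 7 = 56.
Smallest positive N is 56 − 7 = 49.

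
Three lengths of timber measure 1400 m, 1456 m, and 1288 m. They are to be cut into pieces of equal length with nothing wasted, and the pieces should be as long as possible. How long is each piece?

The greatest length dividing all of 1400, 1456, and 1288 is their gcd.
1400 = 2^3 × 5^2 × 7
1456 = 2^4 × 7 × 13
1288 = 2^3 × 7 × 23
gcd(1400, 1456, 1288) = 2^3 × 7 = 56.

56 m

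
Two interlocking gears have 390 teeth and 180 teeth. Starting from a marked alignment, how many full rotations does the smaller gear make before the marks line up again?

They are all back at their starting positions together after one LCM of the periods.
390 = 2 × 3 × 5 × 13
180 = 2^2 × 3^2 × 5
LCM(390, 180) = 2^2 × 3^2 × 5 × 13 = 2340.
Rotations for period 180: 2340 / 180 = 13.

13 rotations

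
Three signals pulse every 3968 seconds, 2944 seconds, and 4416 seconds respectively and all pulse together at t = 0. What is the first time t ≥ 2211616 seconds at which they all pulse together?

2464128 seconds

Joint pulses occur at multiples of LCM(3968, 2944, 4416).
3968 = 2^7 × 31
2944 = 2^7 × 23
4416 = 2^6 × 3 × 23
LCM(3968, 2944, 4416) = 2^7 × 3 × 23 × 31 = 273792.
Smallest multiple of 273792 that is ≥ 2211616: ⌈2211616/273792⌉ × 273792 = 9 × 273792 = 2464128.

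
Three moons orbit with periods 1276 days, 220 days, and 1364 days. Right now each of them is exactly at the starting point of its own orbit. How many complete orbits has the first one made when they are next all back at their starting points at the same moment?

They are all back at their starting positions together after one LCM of the periods.
1276 = 2^2 × 11 × 29
220 = 2^2 × 5 × 11
1364 = 2^2 × 11 × 31
LCM(1276, 220, 1364) = 2^2 × 5 × 11 × 29 × 31 = 197780.
Orbits for period 1276: 197780 / 1276 = 155.

155 orbits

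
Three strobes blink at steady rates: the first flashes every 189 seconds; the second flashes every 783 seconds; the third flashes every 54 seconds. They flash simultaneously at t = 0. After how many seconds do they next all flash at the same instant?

The first simultaneous occurrence is after LCM of the individual periods.
189 = 3^3 × 7
783 = 3^3 × 29
54 = 2 × 3^3
LCM(189, 783, 54) = 2 × 3^3 × 7 × 29 = 10962.

10962 seconds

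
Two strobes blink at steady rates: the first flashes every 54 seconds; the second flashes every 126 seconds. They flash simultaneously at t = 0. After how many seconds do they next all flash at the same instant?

They coincide at every common multiple of the periods; the first is the LCM.
54 = 2 × 3^3
126 = 2 × 3^2 × 7
LCM(54, 126) = 2 × 3^3 × 7 = 378.

378 seconds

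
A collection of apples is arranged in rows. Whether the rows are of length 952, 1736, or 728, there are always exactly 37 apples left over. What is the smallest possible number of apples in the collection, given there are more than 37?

383693

N − 37 must be a common multiple of 952, 1736, and 728.
952 = 2^3 × 7 × 17
1736 = 2^3 × 7 × 31
728 = 2^3 × 7 × 13
LCM(952, 1736, 728) = 2^3 × 7 × 13 × 17 × 31 = 383656.
Smallest N > 37 is LCM + 37 = 383656 + 37 = 383693.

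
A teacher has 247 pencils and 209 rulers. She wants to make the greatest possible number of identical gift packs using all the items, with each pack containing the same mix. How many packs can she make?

The pack count must divide each quantity, so the greatest is gcd(247, 209).
247 = 13 × 19
209 = 11 × 19
gcd(247, 209) = 19.

19 packs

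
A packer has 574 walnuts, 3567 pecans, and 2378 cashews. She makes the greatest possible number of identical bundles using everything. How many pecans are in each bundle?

Number of bundles = gcd(574, 3567, 2378).
574 = 2 × 7 × 41
3567 = 3 × 29 × 41
2378 = 2 × 29 × 41
gcd(574, 3567, 2378) = 41.
pecans per bundle = 3567 / 41 = 87.

87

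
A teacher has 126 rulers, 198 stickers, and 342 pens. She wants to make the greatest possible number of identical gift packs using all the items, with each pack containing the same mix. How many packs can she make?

18 packs

The pack count must divide each quantity, so the greatest is gcd(126, 198, 342).
126 = 2 × 3^2 × 7
198 = 2 × 3^2 × 11
342 = 2 × 3^2 × 19
gcd(126, 198, 342) = 2 × 3^2 = 18.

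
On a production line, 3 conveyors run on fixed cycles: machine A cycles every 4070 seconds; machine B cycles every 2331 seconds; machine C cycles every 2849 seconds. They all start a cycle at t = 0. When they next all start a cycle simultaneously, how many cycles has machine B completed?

110 cycles

All finish a whole number of cycles simultaneously at t = LCM of the periods.
4070 = 2 × 5 × 11 × 37
2331 = 3^2 × 7 × 37
2849 = 7 × 11 × 37
LCM(4070, 2331, 2849) = 2 × 3^2 × 5 × 7 × 11 × 37 = 256410.
Cycles for period 2331: 256410 / 2331 = 110.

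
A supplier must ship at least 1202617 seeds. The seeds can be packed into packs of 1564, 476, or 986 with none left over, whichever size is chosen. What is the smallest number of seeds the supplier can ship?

The number of seeds must be a common multiple of 1564, 476, and 986, so a multiple of their LCM.
1564 = 2^2 × 17 × 23
476 = 2^2 × 7 × 17
986 = 2 × 17 × 29
LCM(1564, 476, 986) = 2^2 × 7 × 17 × 23 × 29 = 317492.
Smallest multiple of 317492 that is ≥ 1202617: ⌈1202617/317492⌉ × 317492 = 4 × 317492 = 1269968.

1269968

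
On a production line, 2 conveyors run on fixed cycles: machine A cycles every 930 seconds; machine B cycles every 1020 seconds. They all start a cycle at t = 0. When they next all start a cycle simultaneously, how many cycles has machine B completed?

They are all back at their starting positions together after one LCM of the periods.
930 = 2 × 3 × 5 × 31
1020 = 2^2 × 3 × 5 × 17
LCM(930, 1020) = 2^2 × 3 × 5 × 17 × 31 = 31620.
Cycles for period 1020: 31620 / 1020 = 31.

31 cycles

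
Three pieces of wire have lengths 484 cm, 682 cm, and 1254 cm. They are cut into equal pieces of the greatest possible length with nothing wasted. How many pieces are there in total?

110

Piece length = gcd(484, 682, 1254).
484 = 2^2 × 11^2
682 = 2 × 11 × 31
1254 = 2 × 3 × 11 × 19
gcd(484, 682, 1254) = 2 × 11 = 22.
Total pieces = 484/22 + 682/22 + 1254/22 = 22 + 31 + 57 = 110.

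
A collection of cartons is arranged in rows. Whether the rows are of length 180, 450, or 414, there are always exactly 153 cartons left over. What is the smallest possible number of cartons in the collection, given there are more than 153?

N − 153 must be a common multiple of 180, 450, and 414.
180 = 2^2 × 3^2 × 5
450 = 2 × 3^2 × 5^2
414 = 2 × 3^2 × 23
LCM(180, 450, 414) = 2^2 × 3^2 × 5^2 × 23 = 20700.
Smallest N > 153 is LCM + 153 = 20700 + 153 = 20853.

20853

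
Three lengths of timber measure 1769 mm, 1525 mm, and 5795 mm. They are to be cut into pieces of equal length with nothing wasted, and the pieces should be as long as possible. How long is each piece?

Each piece length must divide every original length, so the longest possible is gcd(1769, 1525, 5795).
1769 = 29 × 61
1525 = 5^2 × 61
5795 = 5 × 19 × 61
gcd(1769, 1525, 5795) = 61.

61 mm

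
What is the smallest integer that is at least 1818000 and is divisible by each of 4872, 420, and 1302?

The integer must be a common multiple of 4872, 420, and 1302, so a multiple of their LCM.
4872 = 2^3 × 3 × 7 × 29
420 = 2^2 × 3 × 5 × 7
1302 = 2 × 3 × 7 × 31
LCM(4872, 420, 1302) = 2^3 × 3 × 5 × 7 × 29 × 31 = 755160.
Smallest multiple of 755160 that is ≥ 1818000: ⌈1818000/755160⌉ × 755160 = 3 × 755160 = 2265480.

2265480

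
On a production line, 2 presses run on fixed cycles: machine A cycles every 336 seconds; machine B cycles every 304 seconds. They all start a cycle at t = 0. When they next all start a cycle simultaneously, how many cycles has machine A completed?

The first common completion time is the LCM of the periods.
336 = 2^4 × 3 × 7
304 = 2^4 × 19
LCM(336, 304) = 2^4 × 3 × 7 × 19 = 6384.
Cycles for period 336: 6384 / 336 = 19.

19 cycles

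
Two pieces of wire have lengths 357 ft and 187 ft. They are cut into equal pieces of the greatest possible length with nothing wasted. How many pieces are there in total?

32

Piece length = gcd(357, 187).
357 = 3 × 7 × 17
187 = 11 × 17
gcd(357, 187) = 17.
Total pieces = 357/17 + 187/17 = 21 + 11 = 32.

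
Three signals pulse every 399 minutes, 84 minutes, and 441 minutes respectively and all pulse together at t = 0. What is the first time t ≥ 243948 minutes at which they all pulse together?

268128 minutes

Joint pulses occur at multiples of LCM(399, 84, 441).
399 = 3 × 7 × 19
84 = 2^2 × 3 × 7
441 = 3^2 × 7^2
LCM(399, 84, 441) = 2^2 × 3^2 × 7^2 × 19 = 33516.
Smallest multiple of 33516 that is ≥ 243948: ⌈243948/33516⌉ × 33516 = 8 × 33516 = 268128.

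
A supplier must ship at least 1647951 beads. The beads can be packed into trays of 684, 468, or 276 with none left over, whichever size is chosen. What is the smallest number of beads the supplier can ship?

1840644

The number of beads must be a common multiple of 684, 468, and 276, so a multiple of their LCM.
684 = 2^2 × 3^2 × 19
468 = 2^2 × 3^2 × 13
276 = 2^2 × 3 × 23
LCM(684, 468, 276) = 2^2 × 3^2 × 13 × 19 × 23 = 204516.
Smallest multiple of 204516 that is ≥ 1647951: ⌈1647951/204516⌉ × 204516 = 9 × 204516 = 1840644.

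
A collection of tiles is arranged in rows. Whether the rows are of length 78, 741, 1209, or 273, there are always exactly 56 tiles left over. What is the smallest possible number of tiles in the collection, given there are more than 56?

321650

N − 56 must be a common multiple of 78, 741, 1209, and 273.
78 = 2 × 3 × 13
741 = 3 × 13 × 19
1209 = 3 × 13 × 31
273 = 3 × 7 × 13
LCM(78, 741, 1209, 273) = 2 × 3 × 7 × 13 × 19 × 31 = 321594.
Smallest N > 56 is LCM + 56 = 321594 + 56 = 321650.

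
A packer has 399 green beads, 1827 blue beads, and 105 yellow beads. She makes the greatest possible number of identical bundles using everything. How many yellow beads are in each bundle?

5

Number of bundles = gcd(399, 1827, 105).
399 = 3 × 7 × 19
1827 = 3^2 × 7 × 29
105 = 3 × 5 × 7
gcd(399, 1827, 105) = 3 × 7 = 21.
yellow beads per bundle = 105 / 21 = 5.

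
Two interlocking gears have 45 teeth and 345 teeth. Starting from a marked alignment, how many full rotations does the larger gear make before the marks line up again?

All finish a whole number of cycles simultaneously at t = LCM of the periods.
45 = 3^2 × 5
345 = 3 × 5 × 23
LCM(45, 345) = 3^2 × 5 × 23 = 1035.
Rotations for period 345: 1035 / 345 = 3.

3 rotations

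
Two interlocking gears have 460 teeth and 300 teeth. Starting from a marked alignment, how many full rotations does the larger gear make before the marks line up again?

The first common completion time is the LCM of the periods.
460 = 2^2 × 5 × 23
300 = 2^2 × 3 × 5^2
LCM(460, 300) = 2^2 × 3 × 5^2 × 23 = 6900.
Rotations for period 460: 6900 / 460 = 15.

15 rotations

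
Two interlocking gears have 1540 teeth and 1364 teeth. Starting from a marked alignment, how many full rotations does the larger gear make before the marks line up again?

The first common completion time is the LCM of the periods.
1540 = 2^2 × 5 × 7 × 11
1364 = 2^2 × 11 × 31
LCM(1540, 1364) = 2^2 × 5 × 7 × 11 × 31 = 47740.
Rotations for period 1540: 47740 / 1540 = 31.

31 rotations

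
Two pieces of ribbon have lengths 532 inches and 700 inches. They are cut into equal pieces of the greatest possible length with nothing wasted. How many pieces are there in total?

Piece length = gcd(532, 700).
532 = 2^2 × 7 × 19
700 = 2^2 × 5^2 × 7
gcd(532, 700) = 2^2 × 7 = 28.
Total pieces = 532/28 + 700/28 = 19 + 25 = 44.

44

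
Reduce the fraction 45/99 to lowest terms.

45 = 3^2 × 5
99 = 3^2 × 11
gcd(45, 99) = 3^2 = 9.
Divide numerator and denominator by 9: 45/99 = 5/11.

5/11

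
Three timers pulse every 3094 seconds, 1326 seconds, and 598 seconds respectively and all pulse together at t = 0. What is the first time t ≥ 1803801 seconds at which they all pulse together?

1921374 seconds

Joint pulses occur at multiples of LCM(3094, 1326, 598).
3094 = 2 × 7 × 13 × 17
1326 = 2 × 3 × 13 × 17
598 = 2 × 13 × 23
LCM(3094, 1326, 598) = 2 × 3 × 7 × 13 × 17 × 23 = 213486.
Smallest multiple of 213486 that is ≥ 1803801: ⌈1803801/213486⌉ × 213486 = 9 × 213486 = 1921374.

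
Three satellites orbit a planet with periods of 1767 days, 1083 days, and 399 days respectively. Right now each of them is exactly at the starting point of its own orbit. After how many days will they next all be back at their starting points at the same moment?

235011 days

They coincide at every common multiple of the periods; the first is the LCM.
1767 = 3 × 19 × 31
1083 = 3 × 19^2
399 = 3 × 7 × 19
LCM(1767, 1083, 399) = 3 × 7 × 19^2 × 31 = 235011.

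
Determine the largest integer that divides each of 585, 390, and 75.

15

585 = 3^2 × 5 × 13
390 = 2 × 3 × 5 × 13
75 = 3 × 5^2
gcd(585, 390, 75) = 3 × 5 = 15.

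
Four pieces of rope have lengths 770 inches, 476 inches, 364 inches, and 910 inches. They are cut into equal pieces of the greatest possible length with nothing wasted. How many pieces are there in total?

180

Piece length = gcd(770, 476, 364, 910).
770 = 2 × 5 × 7 × 11
476 = 2^2 × 7 × 17
364 = 2^2 × 7 × 13
910 = 2 × 5 × 7 × 13
gcd(770, 476, 364, 910) = 2 × 7 = 14.
Total pieces = 770/14 + 476/14 + 364/14 + 910/14 = 55 + 34 + 26 + 65 = 180.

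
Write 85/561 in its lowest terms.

85 = 5 × 17
561 = 3 × 11 × 17
gcd(85, 561) = 17.
Divide numerator and denominator by 17: 85/561 = 5/33.

5/33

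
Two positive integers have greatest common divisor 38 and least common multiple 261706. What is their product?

For any two positive integers, gcd × lcm = product = 38 × 261706 = 9944828.

9944828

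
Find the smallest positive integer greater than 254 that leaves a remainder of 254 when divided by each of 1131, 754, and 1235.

215144

N − 254 must be a common multiple of 1131, 754, and 1235.
1131 = 3 × 13 × 29
754 = 2 × 13 × 29
1235 = 5 × 13 × 19
LCM(1131, 754, 1235) = 2 × 3 × 5 × 13 × 19 × 29 = 214890.
Smallest N > 254 is LCM + 254 = 214890 + 254 = 215144.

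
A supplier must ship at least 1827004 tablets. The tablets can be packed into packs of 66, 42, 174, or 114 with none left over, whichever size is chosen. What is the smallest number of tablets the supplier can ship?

2036496

The number of tablets must be a common multiple of 66, 42, 174, and 114, so a multiple of their LCM.
66 = 2 × 3 × 11
42 = 2 × 3 × 7
174 = 2 × 3 × 29
114 = 2 × 3 × 19
LCM(66, 42, 174, 114) = 2 × 3 × 7 × 11 × 19 × 29 = 254562.
Smallest multiple of 254562 that is ≥ 1827004: ⌈1827004/254562⌉ × 254562 = 8 × 254562 = 2036496.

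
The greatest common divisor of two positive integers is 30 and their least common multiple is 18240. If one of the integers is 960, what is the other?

For two integers, gcd × lcm = product, so the other is (30 × 18240) / 960 = 547200 / 960 = 570.

570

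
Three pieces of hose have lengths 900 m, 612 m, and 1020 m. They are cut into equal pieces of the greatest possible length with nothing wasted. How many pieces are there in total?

Piece length = gcd(900, 612, 1020).
900 = 2^2 × 3^2 × 5^2
612 = 2^2 × 3^2 × 17
1020 = 2^2 × 3 × 5 × 17
gcd(900, 612, 1020) = 2^2 × 3 = 12.
Total pieces = 900/12 + 612/12 + 1020/12 = 75 + 51 + 85 = 211.

211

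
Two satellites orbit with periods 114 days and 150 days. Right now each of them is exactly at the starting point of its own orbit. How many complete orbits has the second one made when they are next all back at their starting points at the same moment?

19 orbits

The first common completion time is the LCM of the periods.
114 = 2 × 3 × 19
150 = 2 × 3 × 5^2
LCM(114, 150) = 2 × 3 × 5^2 × 19 = 2850.
Orbits for period 150: 2850 / 150 = 19.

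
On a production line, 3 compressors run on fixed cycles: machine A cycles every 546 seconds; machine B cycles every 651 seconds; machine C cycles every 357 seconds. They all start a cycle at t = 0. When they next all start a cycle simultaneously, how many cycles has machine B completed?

442 cycles

All finish a whole number of cycles simultaneously at t = LCM of the periods.
546 = 2 × 3 × 7 × 13
651 = 3 × 7 × 31
357 = 3 × 7 × 17
LCM(546, 651, 357) = 2 × 3 × 7 × 13 × 17 × 31 = 287742.
Cycles for period 651: 287742 / 651 = 442.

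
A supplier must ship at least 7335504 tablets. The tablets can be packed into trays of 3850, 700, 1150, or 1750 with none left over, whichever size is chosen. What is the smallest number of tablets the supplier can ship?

7969500

The number of tablets must be a common multiple of 3850, 700, 1150, and 1750, so a multiple of their LCM.
3850 = 2 × 5^2 × 7 × 11
700 = 2^2 × 5^2 × 7
1150 = 2 × 5^2 × 23
1750 = 2 × 5^3 × 7
LCM(3850, 700, 1150, 1750) = 2^2 × 5^3 × 7 × 11 × 23 = 885500.
Smallest multiple of 885500 that is ≥ 7335504: ⌈7335504/885500⌉ × 885500 = 9 × 885500 = 7969500.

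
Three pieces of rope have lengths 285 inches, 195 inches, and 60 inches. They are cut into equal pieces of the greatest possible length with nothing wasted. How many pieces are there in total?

36

Piece length = gcd(285, 195, 60).
285 = 3 × 5 × 19
195 = 3 × 5 × 13
60 = 2^2 × 3 × 5
gcd(285, 195, 60) = 3 × 5 = 15.
Total pieces = 285/15 + 195/15 + 60/15 = 19 + 13 + 4 = 36.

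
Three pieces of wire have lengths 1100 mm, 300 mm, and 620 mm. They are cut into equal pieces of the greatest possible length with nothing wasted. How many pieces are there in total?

101

Piece length = gcd(1100, 300, 620).
1100 = 2^2 × 5^2 × 11
300 = 2^2 × 3 × 5^2
620 = 2^2 × 5 × 31
gcd(1100, 300, 620) = 2^2 × 5 = 20.
Total pieces = 1100/20 + 300/20 + 620/20 = 55 + 15 + 31 = 101.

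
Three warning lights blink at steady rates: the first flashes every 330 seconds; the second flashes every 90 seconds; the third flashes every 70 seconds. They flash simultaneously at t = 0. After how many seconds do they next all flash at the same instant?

6930 seconds

We need the least common multiple of the intervals.
330 = 2 × 3 × 5 × 11
90 = 2 × 3^2 × 5
70 = 2 × 5 × 7
LCM(330, 90, 70) = 2 × 3^2 × 5 × 7 × 11 = 6930.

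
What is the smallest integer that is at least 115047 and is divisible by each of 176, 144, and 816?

The integer must be a common multiple of 176, 144, and 816, so a multiple of their LCM.
176 = 2^4 × 11
144 = 2^4 × 3^2
816 = 2^4 × 3 × 17
LCM(176, 144, 816) = 2^4 × 3^2 × 11 × 17 = 26928.
Smallest multiple of 26928 that is ≥ 115047: ⌈115047/26928⌉ × 26928 = 5 × 26928 = 134640.

134640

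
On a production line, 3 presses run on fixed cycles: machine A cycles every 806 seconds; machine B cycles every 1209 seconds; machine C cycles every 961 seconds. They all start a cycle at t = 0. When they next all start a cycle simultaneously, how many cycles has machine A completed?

93 cycles

They are all back at their starting positions together after one LCM of the periods.
806 = 2 × 13 × 31
1209 = 3 × 13 × 31
961 = 31^2
LCM(806, 1209, 961) = 2 × 3 × 13 × 31^2 = 74958.
Cycles for period 806: 74958 / 806 = 93.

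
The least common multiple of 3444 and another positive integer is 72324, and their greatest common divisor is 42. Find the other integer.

gcd × lcm = product of the two integers, so the other integer is (42 × 72324) / 3444 = 882.

882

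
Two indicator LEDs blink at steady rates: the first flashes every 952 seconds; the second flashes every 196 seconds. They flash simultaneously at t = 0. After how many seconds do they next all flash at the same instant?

6664 seconds

The first simultaneous occurrence is after LCM of the individual periods.
952 = 2^3 × 7 × 17
196 = 2^2 × 7^2
LCM(952, 196) = 2^3 × 7^2 × 17 = 6664.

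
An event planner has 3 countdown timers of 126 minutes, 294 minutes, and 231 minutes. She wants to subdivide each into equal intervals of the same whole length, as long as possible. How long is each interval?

The interval must divide each timer length; the longest such is the gcd.
126 = 2 × 3^2 × 7
294 = 2 × 3 × 7^2
231 = 3 × 7 × 11
gcd(126, 294, 231) = 3 × 7 = 21.

21 minutes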